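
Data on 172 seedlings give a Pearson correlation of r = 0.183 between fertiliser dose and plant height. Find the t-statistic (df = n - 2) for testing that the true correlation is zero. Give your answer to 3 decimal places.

2.427

1 − r² = 1 − 0.033489 = 0.966511;  √(1−r²) = 0.983113
√(n−2) = √170 = 13.038405
t = r·√(n−2)/√(1−r²) = 0.183 · 13.038405 / 0.983113 = 2.427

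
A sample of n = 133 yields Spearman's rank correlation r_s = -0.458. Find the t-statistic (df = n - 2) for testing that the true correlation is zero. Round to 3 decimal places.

-5.897

1 − r_s² = 1 − 0.209764 = 0.790236;  √(1−r_s²) = 0.888952
√(n−2) = √131 = 11.445523
t = r_s·√(n−2)/√(1−r_s²) = -0.458 · 11.445523 / 0.888952 = -5.897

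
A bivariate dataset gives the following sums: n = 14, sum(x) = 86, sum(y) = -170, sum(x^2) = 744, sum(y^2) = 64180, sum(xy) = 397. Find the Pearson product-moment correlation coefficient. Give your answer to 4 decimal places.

Numerator: nΣxy − (Σx)(Σy) = 14·397 − (86)(-170) = 20178
Denominator: √[(nΣx²−(Σx)²)(nΣy²−(Σy)²)]
  nΣx²−(Σx)² = 14·744 − 7396 = 3020;  nΣy²−(Σy)² = 14·64180 − 28900 = 869620
  √(3020·869620) = √2626252400 = 51246.9745
r = 20178 / 51246.9745 = 0.3937

0.3937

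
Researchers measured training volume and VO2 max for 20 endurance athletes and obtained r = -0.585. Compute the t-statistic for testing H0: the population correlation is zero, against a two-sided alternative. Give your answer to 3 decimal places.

1 − r² = 1 − 0.342225 = 0.657775;  √(1−r²) = 0.811033
√(n−2) = √18 = 4.242641
t = r·√(n−2)/√(1−r²) = -0.585 · 4.242641 / 0.811033 = -3.060

-3.060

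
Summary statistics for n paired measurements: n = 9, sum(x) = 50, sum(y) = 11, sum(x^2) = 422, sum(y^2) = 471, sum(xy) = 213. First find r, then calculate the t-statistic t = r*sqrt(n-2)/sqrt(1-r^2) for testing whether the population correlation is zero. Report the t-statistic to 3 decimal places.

1.940

S_xy = nΣxy − ΣxΣy = 9·213 − 50·11 = 1917 − 550 = 1367
S_xx = nΣx² − (Σx)² = 9·422 − 50² = 3798 − 2500 = 1298
S_yy = nΣy² − (Σy)² = 9·471 − 11² = 4239 − 121 = 4118
r = S_xy / √(S_xx·S_yy) = 1367 / √(1298·4118) = 1367 / √5345164 = 1367 / 2311.9611 = 0.5913
t = r·√(n−2)/√(1−r²) = 0.5913·√7 / √(1−0.349636) = 1.564433 / 0.806451 = 1.940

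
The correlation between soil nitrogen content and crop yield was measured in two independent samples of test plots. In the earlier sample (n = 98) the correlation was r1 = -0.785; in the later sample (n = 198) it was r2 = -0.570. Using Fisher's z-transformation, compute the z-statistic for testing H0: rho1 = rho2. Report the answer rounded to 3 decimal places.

-3.283

Fisher z-transforms: z1 = atanh(-0.785) = -1.058268, z2 = atanh(-0.570) = -0.647523; difference d = -0.410745
Var(d) = 1/95 + 1/195 = 0.0105263 + 0.0051282 = 0.0156545
z = d/√Var(d) = -0.410745 / √0.0156545 = -0.410745 / 0.125118 = -3.283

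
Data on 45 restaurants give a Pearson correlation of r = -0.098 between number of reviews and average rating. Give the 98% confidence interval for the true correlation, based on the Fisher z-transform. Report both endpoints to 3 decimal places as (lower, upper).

(-0.428, 0.255)

Fisher z: z_r = atanh(r) = ½·ln((1+(-0.098))/(1−(-0.098))) = -0.098316
SE(z) = 1/√(n−3) = 1/√42 = 0.154303
98% ⇒ z* = 2.326; margin = 2.326·0.154303 = 0.358909
CI on z-scale: (-0.457225, 0.260593)
Back-transform: tanh(-0.457225) = -0.427820, tanh(0.260593) = 0.254850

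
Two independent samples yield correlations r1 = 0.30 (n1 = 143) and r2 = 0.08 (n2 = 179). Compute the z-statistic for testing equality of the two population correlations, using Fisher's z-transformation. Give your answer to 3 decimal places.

Fisher z-transforms: z1 = atanh(0.30) = 0.309520, z2 = atanh(0.08) = 0.080171; difference d = 0.229349
Var(d) = 1/140 + 1/176 = 0.0071429 + 0.0056818 = 0.0128247
z = d/√Var(d) = 0.229349 / √0.0128247 = 0.229349 / 0.113246 = 2.025

2.025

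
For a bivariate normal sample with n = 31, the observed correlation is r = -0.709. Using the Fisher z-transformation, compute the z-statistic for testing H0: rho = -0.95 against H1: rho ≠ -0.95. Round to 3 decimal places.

Fisher z: atanh(-0.709) = -0.885170, atanh(-0.95) = -1.831781
z = (z_r − z_0)·√(n−3) = (-0.885170 − (-1.831781))·√28 = 0.946611 · 5.291503 = 5.009

5.009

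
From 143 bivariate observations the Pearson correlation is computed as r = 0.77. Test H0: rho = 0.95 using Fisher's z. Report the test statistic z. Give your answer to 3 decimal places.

-9.601

Fisher z: atanh(0.77) = 1.020328, atanh(0.95) = 1.831781
z = (z_r − z_0)·√(n−3) = (1.020328 − 1.831781)·√140 = -0.811453 · 11.832160 = -9.601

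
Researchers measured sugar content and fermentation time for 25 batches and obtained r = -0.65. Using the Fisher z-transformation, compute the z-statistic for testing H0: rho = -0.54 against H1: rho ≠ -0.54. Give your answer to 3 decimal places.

z_r = atanh(-0.65) = -0.775299,  z_0 = atanh(-0.54) = -0.604156
SE = 1/√(n−3) = 1/√22 = 0.213201
z = (z_r − z_0)/SE = (-0.775299 − (-0.604156)) / 0.213201 = -0.171143 / 0.213201 = -0.803

-0.803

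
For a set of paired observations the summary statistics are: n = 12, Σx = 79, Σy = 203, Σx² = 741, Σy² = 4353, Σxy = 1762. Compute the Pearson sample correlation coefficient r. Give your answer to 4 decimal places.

Numerator: nΣxy − (Σx)(Σy) = 12·1762 − (79)(203) = 5107
Denominator: √[(nΣx²−(Σx)²)(nΣy²−(Σy)²)]
  nΣx²−(Σx)² = 12·741 − 6241 = 2651;  nΣy²−(Σy)² = 12·4353 − 41209 = 11027
  √(2651·11027) = √29232577 = 5406.7159
r = 5107 / 5406.7159 = 0.9446

0.9446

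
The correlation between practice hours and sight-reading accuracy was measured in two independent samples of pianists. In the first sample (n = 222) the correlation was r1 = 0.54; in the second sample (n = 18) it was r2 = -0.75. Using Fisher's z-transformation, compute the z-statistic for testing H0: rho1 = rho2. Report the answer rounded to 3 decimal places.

z1 = atanh(0.54) = 0.604156,  z2 = atanh(-0.75) = -0.972955
SE = √(1/(n1−3) + 1/(n2−3)) = √(1/219 + 1/15) = √(0.0045662 + 0.0666667) = √0.0712329 = 0.266895
z = (z1 − z2)/SE = (0.604156 − (-0.972955)) / 0.266895 = 1.577111 / 0.266895 = 5.909

5.909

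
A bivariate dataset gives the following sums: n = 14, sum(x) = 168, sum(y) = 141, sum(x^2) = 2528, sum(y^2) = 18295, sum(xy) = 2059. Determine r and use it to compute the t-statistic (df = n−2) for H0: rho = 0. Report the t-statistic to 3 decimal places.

S_xy = nΣxy − ΣxΣy = 14·2059 − 168·141 = 28826 − 23688 = 5138
S_xx = nΣx² − (Σx)² = 14·2528 − 168² = 35392 − 28224 = 7168
S_yy = nΣy² − (Σy)² = 14·18295 − 141² = 256130 − 19881 = 236249
r = S_xy / √(S_xx·S_yy) = 5138 / √(7168·236249) = 5138 / √1693432832 = 5138 / 41151.3406 = 0.1249
t = r·√(n−2)/√(1−r²) = 0.1249·√12 / √(1−0.015600) = 0.432666 / 0.992169 = 0.436

0.436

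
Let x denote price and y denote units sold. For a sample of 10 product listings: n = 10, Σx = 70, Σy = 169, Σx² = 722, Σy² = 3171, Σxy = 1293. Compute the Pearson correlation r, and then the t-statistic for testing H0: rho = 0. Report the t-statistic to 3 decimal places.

1.260

S_xy = nΣxy − ΣxΣy = 10·1293 − 70·169 = 12930 − 11830 = 1100
S_xx = nΣx² − (Σx)² = 10·722 − 70² = 7220 − 4900 = 2320
S_yy = nΣy² − (Σy)² = 10·3171 − 169² = 31710 − 28561 = 3149
r = S_xy / √(S_xx·S_yy) = 1100 / √(2320·3149) = 1100 / √7305680 = 1100 / 2702.9021 = 0.4070
t = r·√(n−2)/√(1−r²) = 0.4070·√8 / √(1−0.165649) = 1.151170 / 0.913428 = 1.260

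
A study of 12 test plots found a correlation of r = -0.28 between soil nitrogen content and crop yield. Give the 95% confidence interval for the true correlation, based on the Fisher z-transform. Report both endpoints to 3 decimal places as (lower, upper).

(-0.736, 0.350)

Fisher z: z_r = atanh(r) = ½·ln((1+(-0.28))/(1−(-0.28))) = -0.287682
SE(z) = 1/√(n−3) = 1/√9 = 0.333333
95% ⇒ z* = 1.960; margin = 1.960·0.333333 = 0.653333
CI on z-scale: (-0.941015, 0.365651)
Back-transform: tanh(-0.941015) = -0.735688, tanh(0.365651) = 0.350182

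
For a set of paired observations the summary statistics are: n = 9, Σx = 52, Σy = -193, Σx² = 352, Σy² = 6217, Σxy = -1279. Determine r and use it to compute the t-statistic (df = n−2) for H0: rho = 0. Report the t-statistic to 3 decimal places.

-1.530

Numerator: nΣxy − (Σx)(Σy) = 9·(-1279) − (52)(-193) = -1475
Denominator: √[(nΣx²−(Σx)²)(nΣy²−(Σy)²)]
  nΣx²−(Σx)² = 9·352 − 2704 = 464;  nΣy²−(Σy)² = 9·6217 − 37249 = 18704
  √(464·18704) = √8678656 = 2945.9559
r = -1475 / 2945.9559 = -0.5007
t = r·√(n−2)/√(1−r²) = -0.5007·√7 / √(1−0.250700) = -1.324728 / 0.865621 = -1.530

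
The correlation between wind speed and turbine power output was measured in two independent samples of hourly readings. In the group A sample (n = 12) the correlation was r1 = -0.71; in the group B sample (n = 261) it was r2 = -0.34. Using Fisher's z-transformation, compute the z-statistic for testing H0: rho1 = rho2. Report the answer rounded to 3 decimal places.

-1.572

z1 = atanh(-0.71) = -0.887184,  z2 = atanh(-0.34) = -0.354093
SE = √(1/(n1−3) + 1/(n2−3)) = √(1/9 + 1/258) = √(0.1111111 + 0.0038760) = √0.1149871 = 0.339097
z = (z1 − z2)/SE = (-0.887184 − (-0.354093)) / 0.339097 = -0.533091 / 0.339097 = -1.572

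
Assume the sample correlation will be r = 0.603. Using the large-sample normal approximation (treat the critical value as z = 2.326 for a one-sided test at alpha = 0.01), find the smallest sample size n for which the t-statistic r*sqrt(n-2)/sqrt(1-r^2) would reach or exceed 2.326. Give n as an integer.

12

Need r·√(n−2)/√(1−r²) ≥ 2.326
√(n−2) ≥ 2.326·√(1−0.363609) / 0.603 = 2.326·0.797741 / 0.603 = 3.0772
n−2 ≥ 9.4692  ⇒  n ≥ 11.4692
Smallest integer n = 12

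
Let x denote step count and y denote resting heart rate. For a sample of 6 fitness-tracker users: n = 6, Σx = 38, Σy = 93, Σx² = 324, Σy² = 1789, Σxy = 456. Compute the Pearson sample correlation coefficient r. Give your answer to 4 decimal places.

-0.7816

Numerator: nΣxy − (Σx)(Σy) = 6·456 − (38)(93) = -798
Denominator: √[(nΣx²−(Σx)²)(nΣy²−(Σy)²)]
  nΣx²−(Σx)² = 6·324 − 1444 = 500;  nΣy²−(Σy)² = 6·1789 − 8649 = 2085
  √(500·2085) = √1042500 = 1021.0289
r = -798 / 1021.0289 = -0.7816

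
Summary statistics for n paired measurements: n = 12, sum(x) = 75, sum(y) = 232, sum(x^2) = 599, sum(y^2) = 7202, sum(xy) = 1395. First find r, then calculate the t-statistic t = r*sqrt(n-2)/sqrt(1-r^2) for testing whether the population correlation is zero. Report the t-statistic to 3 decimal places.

Numerator: nΣxy − (Σx)(Σy) = 12·1395 − (75)(232) = -660
Denominator: √[(nΣx²−(Σx)²)(nΣy²−(Σy)²)]
  nΣx²−(Σx)² = 12·599 − 5625 = 1563;  nΣy²−(Σy)² = 12·7202 − 53824 = 32600
  √(1563·32600) = √50953800 = 7138.1930
r = -660 / 7138.1930 = -0.0925
t = r·√(n−2)/√(1−r²) = -0.0925·√10 / √(1−0.008556) = -0.292511 / 0.995713 = -0.294

-0.294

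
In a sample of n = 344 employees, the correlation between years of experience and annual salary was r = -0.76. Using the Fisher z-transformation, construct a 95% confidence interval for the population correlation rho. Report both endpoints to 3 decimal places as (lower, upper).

(-0.801, -0.711)

z_r = atanh(-0.76) = -0.996215;  SE = 1/√(n−3) = 1/√341 = 0.054153
z-limits: -0.996215 ± 1.960·0.054153 = -0.996215 ± 0.106140 = [-1.102355, -0.890075]
ρ-limits: (tanh -1.102355, tanh -0.890075) = (-0.801, -0.711)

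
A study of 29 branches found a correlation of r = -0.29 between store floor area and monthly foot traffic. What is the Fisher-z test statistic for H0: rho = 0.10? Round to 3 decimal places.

z_r = atanh(-0.29) = -0.298566,  z_0 = atanh(0.10) = 0.100335
SE = 1/√(n−3) = 1/√26 = 0.196116
z = (z_r − z_0)/SE = (-0.298566 − 0.100335) / 0.196116 = -0.398901 / 0.196116 = -2.034

-2.034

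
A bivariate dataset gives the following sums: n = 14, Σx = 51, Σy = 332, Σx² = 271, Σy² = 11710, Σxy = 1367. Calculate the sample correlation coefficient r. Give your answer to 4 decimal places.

S_xy = nΣxy − ΣxΣy = 14·1367 − 51·332 = 19138 − 16932 = 2206
S_xx = nΣx² − (Σx)² = 14·271 − 51² = 3794 − 2601 = 1193
S_yy = nΣy² − (Σy)² = 14·11710 − 332² = 163940 − 110224 = 53716
r = S_xy / √(S_xx·S_yy) = 2206 / √(1193·53716) = 2206 / √64083188 = 2206 / 8005.1976 = 0.2756

0.2756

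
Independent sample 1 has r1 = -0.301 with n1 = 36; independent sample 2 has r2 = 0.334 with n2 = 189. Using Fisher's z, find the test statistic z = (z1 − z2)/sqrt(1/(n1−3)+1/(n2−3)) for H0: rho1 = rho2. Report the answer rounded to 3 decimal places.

z1 = atanh(-0.301) = -0.310619,  z2 = atanh(0.334) = 0.347324
SE = √(1/(n1−3) + 1/(n2−3)) = √(1/33 + 1/186) = √(0.0303030 + 0.0053763) = √0.0356793 = 0.188890
z = (z1 − z2)/SE = (-0.310619 − 0.347324) / 0.188890 = -0.657943 / 0.188890 = -3.483

-3.483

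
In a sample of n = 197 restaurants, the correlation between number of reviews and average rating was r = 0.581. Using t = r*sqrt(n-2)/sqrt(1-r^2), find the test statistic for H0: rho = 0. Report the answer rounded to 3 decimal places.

9.968

t = r·√(n−2) / √(1−r²) with r = 0.581, n = 197
  = 0.581·√195 / √(1 − 0.337561)
  = 0.581·13.964240 / 0.813904
  = 8.113223 / 0.813904 = 9.968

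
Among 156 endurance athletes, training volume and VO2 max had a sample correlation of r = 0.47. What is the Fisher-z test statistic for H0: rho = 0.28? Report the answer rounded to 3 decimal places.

z_r = atanh(0.47) = 0.510070,  z_0 = atanh(0.28) = 0.287682
SE = 1/√(n−3) = 1/√153 = 0.080845
z = (z_r − z_0)/SE = (0.510070 − 0.287682) / 0.080845 = 0.222388 / 0.080845 = 2.751

2.751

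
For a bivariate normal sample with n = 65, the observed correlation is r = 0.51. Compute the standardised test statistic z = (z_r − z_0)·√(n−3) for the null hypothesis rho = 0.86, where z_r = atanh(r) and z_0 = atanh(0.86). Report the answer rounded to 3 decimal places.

-5.753

z_r = atanh(0.51) = 0.562730,  z_0 = atanh(0.86) = 1.293345
SE = 1/√(n−3) = 1/√62 = 0.127000
z = (z_r − z_0)/SE = (0.562730 − 1.293345) / 0.127000 = -0.730615 / 0.127000 = -5.753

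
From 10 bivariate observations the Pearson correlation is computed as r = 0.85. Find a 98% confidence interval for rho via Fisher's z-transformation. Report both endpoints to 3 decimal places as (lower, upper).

(0.360, 0.972)

z_r = atanh(0.85) = 1.256153;  SE = 1/√(n−3) = 1/√7 = 0.377964
z-limits: 1.256153 ± 2.326·0.377964 = 1.256153 ± 0.879144 = [0.377009, 2.135297]
ρ-limits: (tanh 0.377009, tanh 2.135297) = (0.360, 0.972)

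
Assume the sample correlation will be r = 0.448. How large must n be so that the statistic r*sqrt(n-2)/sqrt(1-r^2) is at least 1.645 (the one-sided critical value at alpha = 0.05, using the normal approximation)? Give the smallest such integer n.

Need r·√(n−2)/√(1−r²) ≥ 1.645
√(n−2) ≥ 1.645·√(1−0.200704) / 0.448 = 1.645·0.894034 / 0.448 = 3.2828
n−2 ≥ 10.7768  ⇒  n ≥ 12.7768
Smallest integer n = 13

13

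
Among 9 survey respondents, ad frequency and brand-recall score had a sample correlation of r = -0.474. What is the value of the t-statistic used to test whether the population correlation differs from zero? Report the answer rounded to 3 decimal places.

-1.424

t = r·√(n−2) / √(1−r²) with r = -0.474, n = 9
  = -0.474·√7 / √(1 − 0.224676)
  = -0.474·2.645751 / 0.880525
  = -1.254086 / 0.880525 = -1.424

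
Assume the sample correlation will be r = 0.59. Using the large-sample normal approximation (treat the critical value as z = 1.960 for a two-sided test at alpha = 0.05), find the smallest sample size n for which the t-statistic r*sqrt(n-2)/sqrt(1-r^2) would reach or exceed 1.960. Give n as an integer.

r√(n−2)/√(1−r²) ≥ 1.960  ⇔  n−2 ≥ (1.960)²·(1−r²)/r²
(1−r²)/r² = (1−0.3481)/0.3481 = 1.8727
n ≥ 2 + 3.8416·1.8727 = 2 + 7.1942 = 9.1942
⌈9.1942⌉ = 10

10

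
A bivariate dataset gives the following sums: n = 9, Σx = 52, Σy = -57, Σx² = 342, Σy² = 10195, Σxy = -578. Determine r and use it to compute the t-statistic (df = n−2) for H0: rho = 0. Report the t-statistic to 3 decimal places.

-1.117

Numerator: nΣxy − (Σx)(Σy) = 9·(-578) − (52)(-57) = -2238
Denominator: √[(nΣx²−(Σx)²)(nΣy²−(Σy)²)]
  nΣx²−(Σx)² = 9·342 − 2704 = 374;  nΣy²−(Σy)² = 9·10195 − 3249 = 88506
  √(374·88506) = √33101244 = 5753.3681
r = -2238 / 5753.3681 = -0.3890
t = r·√(n−2)/√(1−r²) = -0.3890·√7 / √(1−0.151321) = -1.029197 / 0.921238 = -1.117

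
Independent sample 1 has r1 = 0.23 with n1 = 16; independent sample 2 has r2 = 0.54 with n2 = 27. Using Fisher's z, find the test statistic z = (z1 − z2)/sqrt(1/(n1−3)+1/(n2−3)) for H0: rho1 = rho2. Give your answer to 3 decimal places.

Fisher z-transforms: z1 = atanh(0.23) = 0.234189, z2 = atanh(0.54) = 0.604156; difference d = -0.369967
Var(d) = 1/13 + 1/24 = 0.0769231 + 0.0416667 = 0.1185898
z = d/√Var(d) = -0.369967 / √0.1185898 = -0.369967 / 0.344369 = -1.074

-1.074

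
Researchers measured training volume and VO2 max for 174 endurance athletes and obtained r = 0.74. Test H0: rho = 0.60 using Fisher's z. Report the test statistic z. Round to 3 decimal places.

3.365

Fisher z: atanh(0.74) = 0.950479, atanh(0.60) = 0.693147
z = (z_r − z_0)·√(n−3) = (0.950479 − 0.693147)·√171 = 0.257332 · 13.076697 = 3.365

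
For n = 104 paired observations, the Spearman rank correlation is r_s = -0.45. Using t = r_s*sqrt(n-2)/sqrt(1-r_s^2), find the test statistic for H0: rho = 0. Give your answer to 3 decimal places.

-5.089

1 − r_s² = 1 − 0.2025 = 0.7975;  √(1−r_s²) = 0.893029
√(n−2) = √102 = 10.099505
t = r_s·√(n−2)/√(1−r_s²) = -0.45 · 10.099505 / 0.893029 = -5.089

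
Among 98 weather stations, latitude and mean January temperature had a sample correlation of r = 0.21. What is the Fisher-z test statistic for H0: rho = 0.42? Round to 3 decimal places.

-2.286

Fisher z: atanh(0.21) = 0.213171, atanh(0.42) = 0.447692
z = (z_r − z_0)·√(n−3) = (0.213171 − 0.447692)·√95 = -0.234521 · 9.746794 = -2.286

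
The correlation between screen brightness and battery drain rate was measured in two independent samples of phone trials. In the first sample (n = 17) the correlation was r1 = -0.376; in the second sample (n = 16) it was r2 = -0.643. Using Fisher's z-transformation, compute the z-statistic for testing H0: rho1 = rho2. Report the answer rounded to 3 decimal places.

z1 = atanh(-0.376) = -0.395393,  z2 = atanh(-0.643) = -0.763272
SE = √(1/(n1−3) + 1/(n2−3)) = √(1/14 + 1/13) = √(0.0714286 + 0.0769231) = √0.1483517 = 0.385165
z = (z1 − z2)/SE = (-0.395393 − (-0.763272)) / 0.385165 = 0.367879 / 0.385165 = 0.955

0.955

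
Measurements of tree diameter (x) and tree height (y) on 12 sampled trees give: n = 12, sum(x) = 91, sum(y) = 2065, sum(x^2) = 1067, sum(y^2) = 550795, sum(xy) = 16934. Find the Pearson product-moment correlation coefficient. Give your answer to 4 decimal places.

S_xy = nΣxy − ΣxΣy = 12·16934 − 91·2065 = 203208 − 187915 = 15293
S_xx = nΣx² − (Σx)² = 12·1067 − 91² = 12804 − 8281 = 4523
S_yy = nΣy² − (Σy)² = 12·550795 − 2065² = 6609540 − 4264225 = 2345315
r = S_xy / √(S_xx·S_yy) = 15293 / √(4523·2345315) = 15293 / √10607859745 = 15293 / 102994.4646 = 0.1485

0.1485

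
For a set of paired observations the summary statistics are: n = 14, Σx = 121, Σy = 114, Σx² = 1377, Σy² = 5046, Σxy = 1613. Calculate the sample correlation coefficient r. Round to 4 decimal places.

0.5375

Numerator: nΣxy − (Σx)(Σy) = 14·1613 − (121)(114) = 8788
Denominator: √[(nΣx²−(Σx)²)(nΣy²−(Σy)²)]
  nΣx²−(Σx)² = 14·1377 − 14641 = 4637;  nΣy²−(Σy)² = 14·5046 − 12996 = 57648
  √(4637·57648) = √267313776 = 16349.7332
r = 8788 / 16349.7332 = 0.5375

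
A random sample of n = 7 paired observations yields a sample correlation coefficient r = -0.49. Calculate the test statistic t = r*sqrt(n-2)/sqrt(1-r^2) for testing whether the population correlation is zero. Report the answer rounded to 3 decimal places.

t = r·√(n−2) / √(1−r²) with r = -0.49, n = 7
  = -0.49·√5 / √(1 − 0.2401)
  = -0.49·2.236068 / 0.871722
  = -1.095673 / 0.871722 = -1.257

-1.257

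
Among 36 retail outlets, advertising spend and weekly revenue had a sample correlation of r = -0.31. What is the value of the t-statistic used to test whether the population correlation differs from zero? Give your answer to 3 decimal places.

-1.901

t = r·√(n−2) / √(1−r²) with r = -0.31, n = 36
  = -0.31·√34 / √(1 − 0.0961)
  = -0.31·5.830952 / 0.950737
  = -1.807595 / 0.950737 = -1.901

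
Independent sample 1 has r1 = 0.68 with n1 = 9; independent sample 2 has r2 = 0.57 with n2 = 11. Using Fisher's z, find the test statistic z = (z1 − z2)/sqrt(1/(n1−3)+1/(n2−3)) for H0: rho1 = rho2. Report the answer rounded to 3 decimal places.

z1 = atanh(0.68) = 0.829114,  z2 = atanh(0.57) = 0.647523
SE = √(1/(n1−3) + 1/(n2−3)) = √(1/6 + 1/8) = √(0.1666667 + 0.1250000) = √0.2916667 = 0.540062
z = (z1 − z2)/SE = (0.829114 − 0.647523) / 0.540062 = 0.181591 / 0.540062 = 0.336

0.336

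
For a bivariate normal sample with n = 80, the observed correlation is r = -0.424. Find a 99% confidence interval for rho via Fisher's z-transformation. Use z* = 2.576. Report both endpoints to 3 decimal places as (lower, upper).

(-0.633, -0.158)

z_r = atanh(-0.424) = -0.452559;  SE = 1/√(n−3) = 1/√77 = 0.113961
z-limits: -0.452559 ± 2.576·0.113961 = -0.452559 ± 0.293564 = [-0.746123, -0.158995]
ρ-limits: (tanh -0.746123, tanh -0.158995) = (-0.633, -0.158)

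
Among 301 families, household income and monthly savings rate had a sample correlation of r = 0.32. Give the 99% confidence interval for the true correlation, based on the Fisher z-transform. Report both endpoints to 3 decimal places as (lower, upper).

z_r = atanh(0.32) = 0.331647;  SE = 1/√(n−3) = 1/√298 = 0.057928
z-limits: 0.331647 ± 2.576·0.057928 = 0.331647 ± 0.149223 = [0.182424, 0.480870]
ρ-limits: (tanh 0.182424, tanh 0.480870) = (0.180, 0.447)

(0.180, 0.447)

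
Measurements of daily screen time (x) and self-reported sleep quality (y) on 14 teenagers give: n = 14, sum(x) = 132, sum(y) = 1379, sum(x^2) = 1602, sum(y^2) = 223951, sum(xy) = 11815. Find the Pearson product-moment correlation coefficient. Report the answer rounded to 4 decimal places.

Numerator: nΣxy − (Σx)(Σy) = 14·11815 − (132)(1379) = -16618
Denominator: √[(nΣx²−(Σx)²)(nΣy²−(Σy)²)]
  nΣx²−(Σx)² = 14·1602 − 17424 = 5004;  nΣy²−(Σy)² = 14·223951 − 1901641 = 1233673
  √(5004·1233673) = √6173299692 = 78570.3487
r = -16618 / 78570.3487 = -0.2115

-0.2115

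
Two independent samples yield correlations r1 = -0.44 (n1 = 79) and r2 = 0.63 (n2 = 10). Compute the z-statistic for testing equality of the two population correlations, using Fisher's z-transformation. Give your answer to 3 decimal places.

-3.073

z1 = atanh(-0.44) = -0.472231,  z2 = atanh(0.63) = 0.741416
SE = √(1/(n1−3) + 1/(n2−3)) = √(1/76 + 1/7) = √(0.0131579 + 0.1428571) = √0.1560150 = 0.394987
z = (z1 − z2)/SE = (-0.472231 − 0.741416) / 0.394987 = -1.213647 / 0.394987 = -3.073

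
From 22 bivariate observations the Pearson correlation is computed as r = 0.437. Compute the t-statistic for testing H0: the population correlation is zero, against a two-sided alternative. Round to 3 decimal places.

2.173

t = r·√(n−2) / √(1−r²) with r = 0.437, n = 22
  = 0.437·√20 / √(1 − 0.190969)
  = 0.437·4.472136 / 0.899462
  = 1.954323 / 0.899462 = 2.173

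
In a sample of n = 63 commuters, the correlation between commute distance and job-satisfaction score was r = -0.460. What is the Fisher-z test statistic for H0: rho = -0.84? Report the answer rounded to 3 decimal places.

Fisher z: atanh(-0.460) = -0.497311, atanh(-0.84) = -1.221174
z = (z_r − z_0)·√(n−3) = (-0.497311 − (-1.221174))·√60 = 0.723863 · 7.745967 = 5.607

5.607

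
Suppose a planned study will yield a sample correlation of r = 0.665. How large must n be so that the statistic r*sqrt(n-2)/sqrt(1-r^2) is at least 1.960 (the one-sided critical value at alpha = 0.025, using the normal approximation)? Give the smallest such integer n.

Need r·√(n−2)/√(1−r²) ≥ 1.960
√(n−2) ≥ 1.960·√(1−0.442225) / 0.665 = 1.960·0.746843 / 0.665 = 2.2012
n−2 ≥ 4.8453  ⇒  n ≥ 6.8453
Smallest integer n = 7

7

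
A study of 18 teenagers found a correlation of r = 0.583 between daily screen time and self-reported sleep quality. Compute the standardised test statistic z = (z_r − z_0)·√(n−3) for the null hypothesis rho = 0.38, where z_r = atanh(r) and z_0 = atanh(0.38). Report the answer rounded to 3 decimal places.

Fisher z: atanh(0.583) = 0.666995, atanh(0.38) = 0.400060
z = (z_r − z_0)·√(n−3) = (0.666995 − 0.400060)·√15 = 0.266935 · 3.872983 = 1.034

1.034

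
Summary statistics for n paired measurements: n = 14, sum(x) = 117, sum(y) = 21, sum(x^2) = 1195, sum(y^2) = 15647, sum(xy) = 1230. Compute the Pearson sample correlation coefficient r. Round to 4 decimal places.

S_xy = nΣxy − ΣxΣy = 14·1230 − 117·21 = 17220 − 2457 = 14763
S_xx = nΣx² − (Σx)² = 14·1195 − 117² = 16730 − 13689 = 3041
S_yy = nΣy² − (Σy)² = 14·15647 − 21² = 219058 − 441 = 218617
r = S_xy / √(S_xx·S_yy) = 14763 / √(3041·218617) = 14763 / √664814297 = 14763 / 25783.9930 = 0.5726

0.5726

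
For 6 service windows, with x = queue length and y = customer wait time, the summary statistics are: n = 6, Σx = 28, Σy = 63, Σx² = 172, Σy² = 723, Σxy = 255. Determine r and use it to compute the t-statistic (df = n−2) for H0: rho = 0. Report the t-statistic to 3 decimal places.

-2.441

Numerator: nΣxy − (Σx)(Σy) = 6·255 − (28)(63) = -234
Denominator: √[(nΣx²−(Σx)²)(nΣy²−(Σy)²)]
  nΣx²−(Σx)² = 6·172 − 784 = 248;  nΣy²−(Σy)² = 6·723 − 3969 = 369
  √(248·369) = √91512 = 302.5095
r = -234 / 302.5095 = -0.7735
t = r·√(n−2)/√(1−r²) = -0.7735·√4 / √(1−0.598302) = -1.547000 / 0.633796 = -2.441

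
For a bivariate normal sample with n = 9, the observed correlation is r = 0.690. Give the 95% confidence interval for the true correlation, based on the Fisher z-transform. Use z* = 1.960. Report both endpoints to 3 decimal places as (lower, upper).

Fisher z: z_r = atanh(r) = ½·ln((1+0.690)/(1−0.690)) = 0.847956
SE(z) = 1/√(n−3) = 1/√6 = 0.408248
95% ⇒ z* = 1.960; margin = 1.960·0.408248 = 0.800166
CI on z-scale: (0.047790, 1.648122)
Back-transform: tanh(0.047790) = 0.047754, tanh(1.648122) = 0.928599

(0.048, 0.929)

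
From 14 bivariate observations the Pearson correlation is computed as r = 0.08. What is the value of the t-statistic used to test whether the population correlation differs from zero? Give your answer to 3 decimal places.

1 − r² = 1 − 0.0064 = 0.9936;  √(1−r²) = 0.996795
√(n−2) = √12 = 3.464102
t = r·√(n−2)/√(1−r²) = 0.08 · 3.464102 / 0.996795 = 0.278

0.278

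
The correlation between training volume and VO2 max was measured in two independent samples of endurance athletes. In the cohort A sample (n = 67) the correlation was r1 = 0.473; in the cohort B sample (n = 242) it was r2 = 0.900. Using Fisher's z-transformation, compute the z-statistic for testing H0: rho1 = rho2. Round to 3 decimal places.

-6.809

z1 = atanh(0.473) = 0.513928,  z2 = atanh(0.900) = 1.472219
SE = √(1/(n1−3) + 1/(n2−3)) = √(1/64 + 1/239) = √(0.0156250 + 0.0041841) = √0.0198091 = 0.140745
z = (z1 − z2)/SE = (0.513928 − 1.472219) / 0.140745 = -0.958291 / 0.140745 = -6.809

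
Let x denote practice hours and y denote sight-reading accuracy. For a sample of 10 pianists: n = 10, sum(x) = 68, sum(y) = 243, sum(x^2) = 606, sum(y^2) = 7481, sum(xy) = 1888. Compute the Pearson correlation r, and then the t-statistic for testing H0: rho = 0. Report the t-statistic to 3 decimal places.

S_xy = nΣxy − ΣxΣy = 10·1888 − 68·243 = 18880 − 16524 = 2356
S_xx = nΣx² − (Σx)² = 10·606 − 68² = 6060 − 4624 = 1436
S_yy = nΣy² − (Σy)² = 10·7481 − 243² = 74810 − 59049 = 15761
r = S_xy / √(S_xx·S_yy) = 2356 / √(1436·15761) = 2356 / √22632796 = 2356 / 4757.3938 = 0.4952
t = r·√(n−2)/√(1−r²) = 0.4952·√8 / √(1−0.245223) = 1.400637 / 0.868779 = 1.612

1.612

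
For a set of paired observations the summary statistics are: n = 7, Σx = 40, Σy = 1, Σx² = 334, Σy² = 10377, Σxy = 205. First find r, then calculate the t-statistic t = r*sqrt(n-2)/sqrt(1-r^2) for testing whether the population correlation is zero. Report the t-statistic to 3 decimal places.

S_xy = nΣxy − ΣxΣy = 7·205 − 40·1 = 1435 − 40 = 1395
S_xx = nΣx² − (Σx)² = 7·334 − 40² = 2338 − 1600 = 738
S_yy = nΣy² − (Σy)² = 7·10377 − 1² = 72639 − 1 = 72638
r = S_xy / √(S_xx·S_yy) = 1395 / √(738·72638) = 1395 / √53606844 = 1395 / 7321.6695 = 0.1905
t = r·√(n−2)/√(1−r²) = 0.1905·√5 / √(1−0.036290) = 0.425971 / 0.981687 = 0.434

0.434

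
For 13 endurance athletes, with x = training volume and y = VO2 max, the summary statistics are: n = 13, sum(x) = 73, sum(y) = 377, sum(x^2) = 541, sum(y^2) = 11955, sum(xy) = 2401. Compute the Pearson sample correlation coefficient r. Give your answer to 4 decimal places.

0.7759

Numerator: nΣxy − (Σx)(Σy) = 13·2401 − (73)(377) = 3692
Denominator: √[(nΣx²−(Σx)²)(nΣy²−(Σy)²)]
  nΣx²−(Σx)² = 13·541 − 5329 = 1704;  nΣy²−(Σy)² = 13·11955 − 142129 = 13286
  √(1704·13286) = √22639344 = 4758.0820
r = 3692 / 4758.0820 = 0.7759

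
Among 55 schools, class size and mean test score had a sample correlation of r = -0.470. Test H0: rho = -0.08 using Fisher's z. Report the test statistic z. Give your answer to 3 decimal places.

-3.100

Fisher z: atanh(-0.470) = -0.510070, atanh(-0.08) = -0.080171
z = (z_r − z_0)·√(n−3) = (-0.510070 − (-0.080171))·√52 = -0.429899 · 7.211103 = -3.100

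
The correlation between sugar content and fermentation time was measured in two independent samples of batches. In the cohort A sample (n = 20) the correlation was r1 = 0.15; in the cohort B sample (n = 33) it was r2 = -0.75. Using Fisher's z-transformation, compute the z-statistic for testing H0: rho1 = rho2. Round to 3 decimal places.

Fisher z-transforms: z1 = atanh(0.15) = 0.151140, z2 = atanh(-0.75) = -0.972955; difference d = 1.124095
Var(d) = 1/17 + 1/30 = 0.0588235 + 0.0333333 = 0.0921568
z = d/√Var(d) = 1.124095 / √0.0921568 = 1.124095 / 0.303573 = 3.703

3.703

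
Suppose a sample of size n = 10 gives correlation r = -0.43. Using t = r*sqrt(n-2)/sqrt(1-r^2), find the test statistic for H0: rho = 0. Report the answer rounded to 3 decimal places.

1 − r² = 1 − 0.1849 = 0.8151;  √(1−r²) = 0.902829
√(n−2) = √8 = 2.828427
t = r·√(n−2)/√(1−r²) = -0.43 · 2.828427 / 0.902829 = -1.347

-1.347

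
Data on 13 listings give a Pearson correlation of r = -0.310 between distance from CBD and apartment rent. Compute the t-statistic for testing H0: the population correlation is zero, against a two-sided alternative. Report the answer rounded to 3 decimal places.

-1.081

t = r·√(n−2) / √(1−r²) with r = -0.310, n = 13
  = -0.310·√11 / √(1 − 0.096100)
  = -0.310·3.316625 / 0.950737
  = -1.028154 / 0.950737 = -1.081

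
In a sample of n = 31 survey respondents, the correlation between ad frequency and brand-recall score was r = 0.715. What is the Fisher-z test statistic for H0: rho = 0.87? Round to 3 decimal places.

-2.306

z_r = atanh(0.715) = 0.897340,  z_0 = atanh(0.87) = 1.333080
SE = 1/√(n−3) = 1/√28 = 0.188982
z = (z_r − z_0)/SE = (0.897340 − 1.333080) / 0.188982 = -0.435740 / 0.188982 = -2.306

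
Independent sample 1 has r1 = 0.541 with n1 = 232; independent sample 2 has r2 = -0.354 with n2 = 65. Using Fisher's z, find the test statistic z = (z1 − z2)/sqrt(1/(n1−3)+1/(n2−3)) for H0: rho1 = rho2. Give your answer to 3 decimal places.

6.814

z1 = atanh(0.541) = 0.605568,  z2 = atanh(-0.354) = -0.370009
SE = √(1/(n1−3) + 1/(n2−3)) = √(1/229 + 1/62) = √(0.0043668 + 0.0161290) = √0.0204958 = 0.143164
z = (z1 − z2)/SE = (0.605568 − (-0.370009)) / 0.143164 = 0.975577 / 0.143164 = 6.814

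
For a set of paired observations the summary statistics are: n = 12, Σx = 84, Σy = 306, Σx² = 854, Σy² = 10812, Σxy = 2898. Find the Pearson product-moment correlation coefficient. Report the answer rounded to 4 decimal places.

0.8450

Numerator: nΣxy − (Σx)(Σy) = 12·2898 − (84)(306) = 9072
Denominator: √[(nΣx²−(Σx)²)(nΣy²−(Σy)²)]
  nΣx²−(Σx)² = 12·854 − 7056 = 3192;  nΣy²−(Σy)² = 12·10812 − 93636 = 36108
  √(3192·36108) = √115256736 = 10735.7690
r = 9072 / 10735.7690 = 0.8450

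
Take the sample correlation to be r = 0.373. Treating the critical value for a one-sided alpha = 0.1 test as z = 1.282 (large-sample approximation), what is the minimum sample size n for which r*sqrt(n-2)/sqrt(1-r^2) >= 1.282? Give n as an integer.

13

r√(n−2)/√(1−r²) ≥ 1.282  ⇔  n−2 ≥ (1.282)²·(1−r²)/r²
(1−r²)/r² = (1−0.139129)/0.139129 = 6.1876
n ≥ 2 + 1.643524·6.1876 = 2 + 10.1695 = 12.1695
⌈12.1695⌉ = 13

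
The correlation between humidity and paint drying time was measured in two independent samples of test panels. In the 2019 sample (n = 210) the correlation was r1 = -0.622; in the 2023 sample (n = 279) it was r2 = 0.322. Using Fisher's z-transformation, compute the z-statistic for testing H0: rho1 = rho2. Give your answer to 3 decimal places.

z1 = atanh(-0.622) = -0.728261,  z2 = atanh(0.322) = 0.333877
SE = √(1/(n1−3) + 1/(n2−3)) = √(1/207 + 1/276) = √(0.0048309 + 0.0036232) = √0.0084541 = 0.091946
z = (z1 − z2)/SE = (-0.728261 − 0.333877) / 0.091946 = -1.062138 / 0.091946 = -11.552

-11.552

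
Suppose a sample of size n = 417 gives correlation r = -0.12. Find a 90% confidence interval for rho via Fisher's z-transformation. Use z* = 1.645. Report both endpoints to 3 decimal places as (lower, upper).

z_r = atanh(-0.12) = -0.120581;  SE = 1/√(n−3) = 1/√414 = 0.049147
z-limits: -0.120581 ± 1.645·0.049147 = -0.120581 ± 0.080847 = [-0.201428, -0.039734]
ρ-limits: (tanh -0.201428, tanh -0.039734) = (-0.199, -0.040)

(-0.199, -0.040)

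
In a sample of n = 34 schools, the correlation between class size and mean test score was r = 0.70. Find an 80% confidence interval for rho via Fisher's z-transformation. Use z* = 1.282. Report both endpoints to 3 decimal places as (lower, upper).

(0.563, 0.800)

Fisher z: z_r = atanh(r) = ½·ln((1+0.70)/(1−0.70)) = 0.867301
SE(z) = 1/√(n−3) = 1/√31 = 0.179605
80% ⇒ z* = 1.282; margin = 1.282·0.179605 = 0.230254
CI on z-scale: (0.637047, 1.097555)
Back-transform: tanh(0.637047) = 0.562886, tanh(1.097555) = 0.799619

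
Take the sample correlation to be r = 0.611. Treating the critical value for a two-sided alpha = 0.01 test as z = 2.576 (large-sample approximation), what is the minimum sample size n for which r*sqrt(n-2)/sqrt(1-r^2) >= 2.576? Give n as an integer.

r√(n−2)/√(1−r²) ≥ 2.576  ⇔  n−2 ≥ (2.576)²·(1−r²)/r²
(1−r²)/r² = (1−0.373321)/0.373321 = 1.6787
n ≥ 2 + 6.635776·1.6787 = 2 + 11.1395 = 13.1395
⌈13.1395⌉ = 14

14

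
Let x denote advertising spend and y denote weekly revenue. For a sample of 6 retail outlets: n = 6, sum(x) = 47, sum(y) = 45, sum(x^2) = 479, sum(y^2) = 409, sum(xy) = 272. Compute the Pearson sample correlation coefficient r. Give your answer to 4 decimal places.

Numerator: nΣxy − (Σx)(Σy) = 6·272 − (47)(45) = -483
Denominator: √[(nΣx²−(Σx)²)(nΣy²−(Σy)²)]
  nΣx²−(Σx)² = 6·479 − 2209 = 665;  nΣy²−(Σy)² = 6·409 − 2025 = 429
  √(665·429) = √285285 = 534.1208
r = -483 / 534.1208 = -0.9043

-0.9043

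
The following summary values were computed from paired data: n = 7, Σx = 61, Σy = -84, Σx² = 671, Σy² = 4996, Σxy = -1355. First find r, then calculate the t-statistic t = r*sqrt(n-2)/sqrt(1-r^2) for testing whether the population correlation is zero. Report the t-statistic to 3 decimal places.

-3.400

S_xy = nΣxy − ΣxΣy = 7·(-1355) − 61·(-84) = -9485 − (-5124) = -4361
S_xx = nΣx² − (Σx)² = 7·671 − 61² = 4697 − 3721 = 976
S_yy = nΣy² − (Σy)² = 7·4996 − (-84)² = 34972 − 7056 = 27916
r = S_xy / √(S_xx·S_yy) = -4361 / √(976·27916) = -4361 / √27246016 = -4361 / 5219.7716 = -0.8355
t = r·√(n−2)/√(1−r²) = -0.8355·√5 / √(1−0.698060) = -1.868235 / 0.549491 = -3.400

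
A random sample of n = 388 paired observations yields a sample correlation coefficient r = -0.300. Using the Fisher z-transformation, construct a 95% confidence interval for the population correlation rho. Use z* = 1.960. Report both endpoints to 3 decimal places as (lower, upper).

(-0.388, -0.207)

Fisher z: z_r = atanh(r) = ½·ln((1+(-0.300))/(1−(-0.300))) = -0.309520
SE(z) = 1/√(n−3) = 1/√385 = 0.050965
95% ⇒ z* = 1.960; margin = 1.960·0.050965 = 0.099891
CI on z-scale: (-0.409411, -0.209629)
Back-transform: tanh(-0.409411) = -0.387972, tanh(-0.209629) = -0.206611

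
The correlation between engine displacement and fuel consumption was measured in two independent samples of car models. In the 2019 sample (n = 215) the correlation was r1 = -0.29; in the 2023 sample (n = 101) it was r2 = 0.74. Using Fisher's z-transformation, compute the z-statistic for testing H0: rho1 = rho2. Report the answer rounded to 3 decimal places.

-10.225

z1 = atanh(-0.29) = -0.298566,  z2 = atanh(0.74) = 0.950479
SE = √(1/(n1−3) + 1/(n2−3)) = √(1/212 + 1/98) = √(0.0047170 + 0.0102041) = √0.0149211 = 0.122152
z = (z1 − z2)/SE = (-0.298566 − 0.950479) / 0.122152 = -1.249045 / 0.122152 = -10.225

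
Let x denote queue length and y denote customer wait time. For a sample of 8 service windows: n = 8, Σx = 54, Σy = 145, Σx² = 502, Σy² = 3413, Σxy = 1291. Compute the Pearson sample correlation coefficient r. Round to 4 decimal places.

S_xy = nΣxy − ΣxΣy = 8·1291 − 54·145 = 10328 − 7830 = 2498
S_xx = nΣx² − (Σx)² = 8·502 − 54² = 4016 − 2916 = 1100
S_yy = nΣy² − (Σy)² = 8·3413 − 145² = 27304 − 21025 = 6279
r = S_xy / √(S_xx·S_yy) = 2498 / √(1100·6279) = 2498 / √6906900 = 2498 / 2628.0982 = 0.9505

0.9505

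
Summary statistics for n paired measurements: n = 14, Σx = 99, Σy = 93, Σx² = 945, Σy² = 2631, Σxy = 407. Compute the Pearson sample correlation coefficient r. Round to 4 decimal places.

Numerator: nΣxy − (Σx)(Σy) = 14·407 − (99)(93) = -3509
Denominator: √[(nΣx²−(Σx)²)(nΣy²−(Σy)²)]
  nΣx²−(Σx)² = 14·945 − 9801 = 3429;  nΣy²−(Σy)² = 14·2631 − 8649 = 28185
  √(3429·28185) = √96646365 = 9830.8883
r = -3509 / 9830.8883 = -0.3569

-0.3569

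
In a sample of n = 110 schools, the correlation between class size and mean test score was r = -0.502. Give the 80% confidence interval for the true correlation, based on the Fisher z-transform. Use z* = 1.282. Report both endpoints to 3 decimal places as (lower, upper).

(-0.589, -0.404)

Fisher z: z_r = atanh(r) = ½·ln((1+(-0.502))/(1−(-0.502))) = -0.551976
SE(z) = 1/√(n−3) = 1/√107 = 0.096674
80% ⇒ z* = 1.282; margin = 1.282·0.096674 = 0.123936
CI on z-scale: (-0.675912, -0.428040)
Back-transform: tanh(-0.675912) = -0.588855, tanh(-0.428040) = -0.403682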